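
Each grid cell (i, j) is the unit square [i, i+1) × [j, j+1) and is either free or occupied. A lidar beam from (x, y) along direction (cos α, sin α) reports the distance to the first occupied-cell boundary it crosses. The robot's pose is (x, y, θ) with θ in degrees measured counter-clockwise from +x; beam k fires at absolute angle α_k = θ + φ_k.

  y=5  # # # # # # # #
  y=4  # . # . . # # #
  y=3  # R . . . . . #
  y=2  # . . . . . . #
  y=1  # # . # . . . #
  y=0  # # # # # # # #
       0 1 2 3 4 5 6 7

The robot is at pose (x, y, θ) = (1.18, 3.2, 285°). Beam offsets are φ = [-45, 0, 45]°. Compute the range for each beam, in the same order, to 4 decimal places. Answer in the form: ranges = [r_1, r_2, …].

beam 1: φ=-45°, α=240°
  d=(-0.5000,-0.8660)  start (1,3)  tX=0.3600 tY=0.2309  stride 1/|dx|=2.0000 1/|dy|=1.1547
    cross y-line → (1,2), t=0.2309
    cross x-line → (0,2), t=0.3600 (wall)
  → r_1 = 0.3600
beam 2: φ=0°, α=285°
  d=(0.2588,-0.9659)  start (1,3)  tX=3.1682 tY=0.2071  stride 1/|dx|=3.8637 1/|dy|=1.0353
    cross y-line → (1,2), t=0.2071
    cross y-line → (1,1), t=1.2423 (wall)
  → r_2 = 1.2423
beam 3: φ=45°, α=330°
  d=(0.8660,-0.5000)  start (1,3)  tX=0.9469 tY=0.4000  stride 1/|dx|=1.1547 1/|dy|=2.0000
    cross y-line → (1,2), t=0.4000
    cross x-line → (2,2), t=0.9469
    cross x-line → (3,2), t=2.1016
    cross y-line → (3,1), t=2.4000 (wall)
  → r_3 = 2.4000

ranges = [0.3600, 1.2423, 2.4000]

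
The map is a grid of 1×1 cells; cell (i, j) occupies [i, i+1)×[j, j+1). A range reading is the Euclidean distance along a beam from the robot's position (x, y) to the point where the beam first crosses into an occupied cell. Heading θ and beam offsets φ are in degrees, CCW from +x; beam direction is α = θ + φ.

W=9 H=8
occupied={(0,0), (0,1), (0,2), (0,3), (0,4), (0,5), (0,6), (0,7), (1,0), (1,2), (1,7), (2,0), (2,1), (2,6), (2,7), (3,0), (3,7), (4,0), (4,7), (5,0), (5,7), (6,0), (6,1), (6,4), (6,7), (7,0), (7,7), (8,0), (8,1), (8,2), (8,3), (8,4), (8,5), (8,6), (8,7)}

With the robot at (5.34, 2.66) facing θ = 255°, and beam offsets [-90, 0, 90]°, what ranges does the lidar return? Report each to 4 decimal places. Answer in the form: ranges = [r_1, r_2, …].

beam 1: φ=-90°, α=165°
  dir = (cos 165°, sin 165°) = (-0.9659, 0.2588); from cell (5,2)
  next x-line at t=0.3520, next y-line at t=1.3137; Δt_x=1.0353, Δt_y=3.8637
    x: enter (4,2) at t=0.3520
    y: enter (4,3) at t=1.3137
    x: enter (3,3) at t=1.3873
    x: enter (2,3) at t=2.4225
    x: enter (1,3) at t=3.4578
    x: enter (0,3) at t=4.4931 ← occupied
  → r_1 = 4.4931
beam 2: φ=0°, α=255°
  dir = (cos 255°, sin 255°) = (-0.2588, -0.9659); from cell (5,2)
  next x-line at t=1.3137, next y-line at t=0.6833; Δt_x=3.8637, Δt_y=1.0353
    y: enter (5,1) at t=0.6833
    x: enter (4,1) at t=1.3137
    y: enter (4,0) at t=1.7186 ← occupied
  → r_2 = 1.7186
beam 3: φ=90°, α=345°
  dir = (cos 345°, sin 345°) = (0.9659, -0.2588); from cell (5,2)
  next x-line at t=0.6833, next y-line at t=2.5500; Δt_x=1.0353, Δt_y=3.8637
    x: enter (6,2) at t=0.6833
    x: enter (7,2) at t=1.7186
    y: enter (7,1) at t=2.5500
    x: enter (8,1) at t=2.7538 ← occupied
  → r_3 = 2.7538

ranges = [4.4931, 1.7186, 2.7538]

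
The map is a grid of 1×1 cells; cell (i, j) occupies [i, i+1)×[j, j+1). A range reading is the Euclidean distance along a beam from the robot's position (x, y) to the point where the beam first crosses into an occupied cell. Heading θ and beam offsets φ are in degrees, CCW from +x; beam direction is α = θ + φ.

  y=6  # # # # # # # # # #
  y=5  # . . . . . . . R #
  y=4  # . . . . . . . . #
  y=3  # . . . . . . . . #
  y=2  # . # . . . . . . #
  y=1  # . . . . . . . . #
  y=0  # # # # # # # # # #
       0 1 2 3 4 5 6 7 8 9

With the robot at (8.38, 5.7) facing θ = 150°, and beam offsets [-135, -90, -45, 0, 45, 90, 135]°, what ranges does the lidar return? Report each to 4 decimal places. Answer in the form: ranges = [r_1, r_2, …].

beam 1: φ=-135°, α=15°
  dir = (cos 15°, sin 15°) = (0.9659, 0.2588); from cell (8,5)
  next x-line at t=0.6419, next y-line at t=1.1591; Δt_x=1.0353, Δt_y=3.8637
    x: enter (9,5) at t=0.6419 ← occupied
  → r_1 = 0.6419
beam 2: φ=-90°, α=60°
  dir = (cos 60°, sin 60°) = (0.5000, 0.8660); from cell (8,5)
  next x-line at t=1.2400, next y-line at t=0.3464; Δt_x=2.0000, Δt_y=1.1547
    y: enter (8,6) at t=0.3464 ← occupied
  → r_2 = 0.3464
beam 3: φ=-45°, α=105°
  dir = (cos 105°, sin 105°) = (-0.2588, 0.9659); from cell (8,5)
  next x-line at t=1.4682, next y-line at t=0.3106; Δt_x=3.8637, Δt_y=1.0353
    y: enter (8,6) at t=0.3106 ← occupied
  → r_3 = 0.3106
beam 4: φ=0°, α=150°
  dir = (cos 150°, sin 150°) = (-0.8660, 0.5000); from cell (8,5)
  next x-line at t=0.4388, next y-line at t=0.6000; Δt_x=1.1547, Δt_y=2.0000
    x: enter (7,5) at t=0.4388
    y: enter (7,6) at t=0.6000 ← occupied
  → r_4 = 0.6000
beam 5: φ=45°, α=195°
  dir = (cos 195°, sin 195°) = (-0.9659, -0.2588); from cell (8,5)
  next x-line at t=0.3934, next y-line at t=2.7046; Δt_x=1.0353, Δt_y=3.8637
    x: enter (7,5) at t=0.3934
    x: enter (6,5) at t=1.4287
    x: enter (5,5) at t=2.4640
    y: enter (5,4) at t=2.7046
    x: enter (4,4) at t=3.4992
    x: enter (3,4) at t=4.5345
    x: enter (2,4) at t=5.5698
    y: enter (2,3) at t=6.5683
    x: enter (1,3) at t=6.6051
    x: enter (0,3) at t=7.6403 ← occupied
  → r_5 = 7.6403
beam 6: φ=90°, α=240°
  dir = (cos 240°, sin 240°) = (-0.5000, -0.8660); from cell (8,5)
  next x-line at t=0.7600, next y-line at t=0.8083; Δt_x=2.0000, Δt_y=1.1547
    x: enter (7,5) at t=0.7600
    y: enter (7,4) at t=0.8083
    y: enter (7,3) at t=1.9630
    x: enter (6,3) at t=2.7600
    y: enter (6,2) at t=3.1177
    y: enter (6,1) at t=4.2724
    x: enter (5,1) at t=4.7600
    y: enter (5,0) at t=5.4271 ← occupied
  → r_6 = 5.4271
beam 7: φ=135°, α=285°
  dir = (cos 285°, sin 285°) = (0.2588, -0.9659); from cell (8,5)
  next x-line at t=2.3955, next y-line at t=0.7247; Δt_x=3.8637, Δt_y=1.0353
    y: enter (8,4) at t=0.7247
    y: enter (8,3) at t=1.7600
    x: enter (9,3) at t=2.3955 ← occupied
  → r_7 = 2.3955

ranges = [0.6419, 0.3464, 0.3106, 0.6000, 7.6403, 5.4271, 2.3955]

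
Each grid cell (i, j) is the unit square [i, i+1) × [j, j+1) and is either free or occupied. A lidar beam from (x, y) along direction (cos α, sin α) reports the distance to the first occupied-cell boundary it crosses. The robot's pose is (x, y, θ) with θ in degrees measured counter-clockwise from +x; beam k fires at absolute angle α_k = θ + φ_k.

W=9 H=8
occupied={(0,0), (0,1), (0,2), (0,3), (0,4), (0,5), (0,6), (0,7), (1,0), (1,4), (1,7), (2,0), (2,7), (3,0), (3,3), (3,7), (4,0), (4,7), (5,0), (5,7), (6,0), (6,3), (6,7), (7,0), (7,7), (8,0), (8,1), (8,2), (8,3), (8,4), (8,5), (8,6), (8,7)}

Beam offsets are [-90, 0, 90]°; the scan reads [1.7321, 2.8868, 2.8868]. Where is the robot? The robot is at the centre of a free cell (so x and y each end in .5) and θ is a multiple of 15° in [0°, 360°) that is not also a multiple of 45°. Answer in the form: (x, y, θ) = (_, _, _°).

Enumerate (i+0.5, j+0.5, θ) over the 39 free cells and 16 admissible headings. For each, cast all 3 beams and compare to the given ranges.
  (7.5, 4.5, 60°): beam 1 = 0.5774 ≠ 1.7321 ✗
  (6.5, 1.5, 210°): beam 1 = 6.3509 ≠ 1.7321 ✗
  (4.5, 6.5, 330°): beam 1 = 2.8868 ≠ 1.7321 ✗
  …
  (6.5, 4.5, 120°): r_1=1.7321, r_2=2.8868, r_3=2.8868 — all match ✓
Only this pose fits every beam.

(x, y, θ) = (6.5, 4.5, 120°)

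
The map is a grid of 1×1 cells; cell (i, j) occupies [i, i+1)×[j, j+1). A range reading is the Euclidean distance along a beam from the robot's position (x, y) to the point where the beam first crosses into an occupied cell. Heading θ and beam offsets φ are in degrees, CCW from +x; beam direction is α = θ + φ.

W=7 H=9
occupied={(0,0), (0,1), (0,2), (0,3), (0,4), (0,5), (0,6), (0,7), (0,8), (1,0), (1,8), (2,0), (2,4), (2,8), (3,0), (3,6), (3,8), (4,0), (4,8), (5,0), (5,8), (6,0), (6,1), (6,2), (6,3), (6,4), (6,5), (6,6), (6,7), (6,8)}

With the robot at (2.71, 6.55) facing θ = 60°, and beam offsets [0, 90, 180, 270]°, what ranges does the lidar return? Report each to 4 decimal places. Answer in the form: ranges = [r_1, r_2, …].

beam 1: φ=0°, α=60°
  cosα=0.5000 sinα=0.8660 | (2,6) | tMaxX 0.5800 tMaxY 0.5196 | tΔX 2.0000 tΔY 1.1547
    t=0.5196 [y] (2,7)
    t=0.5800 [x] (3,7)
    t=1.6743 [y] (3,8) — stop
  → r_1 = 1.6743
beam 2: φ=90°, α=150°
  cosα=-0.8660 sinα=0.5000 | (2,6) | tMaxX 0.8198 tMaxY 0.9000 | tΔX 1.1547 tΔY 2.0000
    t=0.8198 [x] (1,6)
    t=0.9000 [y] (1,7)
    t=1.9745 [x] (0,7) — stop
  → r_2 = 1.9745
beam 3: φ=180°, α=240°
  cosα=-0.5000 sinα=-0.8660 | (2,6) | tMaxX 1.4200 tMaxY 0.6351 | tΔX 2.0000 tΔY 1.1547
    t=0.6351 [y] (2,5)
    t=1.4200 [x] (1,5)
    t=1.7898 [y] (1,4)
    t=2.9445 [y] (1,3)
    t=3.4200 [x] (0,3) — stop
  → r_3 = 3.4200
beam 4: φ=270°, α=330°
  cosα=0.8660 sinα=-0.5000 | (2,6) | tMaxX 0.3349 tMaxY 1.1000 | tΔX 1.1547 tΔY 2.0000
    t=0.3349 [x] (3,6) — stop
  → r_4 = 0.3349

ranges = [1.6743, 1.9745, 3.4200, 0.3349]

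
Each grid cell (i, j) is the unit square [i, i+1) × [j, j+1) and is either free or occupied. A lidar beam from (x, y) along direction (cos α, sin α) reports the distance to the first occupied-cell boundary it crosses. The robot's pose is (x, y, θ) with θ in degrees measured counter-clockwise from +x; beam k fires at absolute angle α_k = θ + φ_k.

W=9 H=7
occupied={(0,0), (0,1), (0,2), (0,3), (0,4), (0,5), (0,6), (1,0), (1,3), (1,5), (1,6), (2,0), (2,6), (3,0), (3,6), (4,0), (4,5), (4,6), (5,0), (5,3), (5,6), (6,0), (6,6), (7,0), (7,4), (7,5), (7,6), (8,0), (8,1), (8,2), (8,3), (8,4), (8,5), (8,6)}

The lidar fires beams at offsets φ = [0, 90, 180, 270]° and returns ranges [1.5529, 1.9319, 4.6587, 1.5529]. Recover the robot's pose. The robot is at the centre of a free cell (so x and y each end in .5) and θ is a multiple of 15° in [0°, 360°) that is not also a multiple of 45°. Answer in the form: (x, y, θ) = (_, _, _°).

Enumerate (i+0.5, j+0.5, θ) over the 29 free cells and 16 admissible headings. For each, cast all 4 beams and compare to the given ranges.
  (7.5, 3.5, 30°): beam 1 = 0.5774 ≠ 1.5529 ✗
  (7.5, 3.5, 105°): beam 1 = 0.5176 ≠ 1.5529 ✗
  (2.5, 1.5, 330°): beam 1 = 1.0000 ≠ 1.5529 ✗
  (6.5, 4.5, 210°): beam 1 = 1.0000 ≠ 1.5529 ✗
  …
  (6.5, 2.5, 345°): r_1=1.5529, r_2=1.9319, r_3=4.6587, r_4=1.5529 — all match ✓
No second candidate reproduces the full scan.

(x, y, θ) = (6.5, 2.5, 345°)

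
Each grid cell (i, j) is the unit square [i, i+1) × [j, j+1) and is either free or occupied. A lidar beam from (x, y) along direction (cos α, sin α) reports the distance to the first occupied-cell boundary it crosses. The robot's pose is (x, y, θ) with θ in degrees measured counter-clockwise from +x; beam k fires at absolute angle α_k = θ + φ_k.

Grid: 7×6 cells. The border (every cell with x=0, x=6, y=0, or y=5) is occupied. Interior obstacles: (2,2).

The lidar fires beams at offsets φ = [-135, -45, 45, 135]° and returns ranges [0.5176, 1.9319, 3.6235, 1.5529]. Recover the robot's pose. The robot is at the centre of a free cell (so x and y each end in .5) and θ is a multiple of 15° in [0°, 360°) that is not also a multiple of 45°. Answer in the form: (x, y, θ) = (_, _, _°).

(x, y, θ) = (4.5, 4.5, 210°)

Candidates: 19 free-cell centres × 16 headings = 304 poses. Raycast each; keep the one whose scan matches to 4 dp.
  (3.5, 1.5, 30°): beam 4 = 2.5882 ≠ 1.5529 ✗
  (4.5, 3.5, 60°): beam 1 = 2.5882 ≠ 0.5176 ✗
  (1.5, 2.5, 75°): beam 1 = 1.7321 ≠ 0.5176 ✗
  (5.5, 2.5, 285°): beam 1 = 5.0000 ≠ 0.5176 ✗
  …
  (4.5, 4.5, 210°): r_1=0.5176, r_2=1.9319, r_3=3.6235, r_4=1.5529 — all match ✓
No second candidate reproduces the full scan.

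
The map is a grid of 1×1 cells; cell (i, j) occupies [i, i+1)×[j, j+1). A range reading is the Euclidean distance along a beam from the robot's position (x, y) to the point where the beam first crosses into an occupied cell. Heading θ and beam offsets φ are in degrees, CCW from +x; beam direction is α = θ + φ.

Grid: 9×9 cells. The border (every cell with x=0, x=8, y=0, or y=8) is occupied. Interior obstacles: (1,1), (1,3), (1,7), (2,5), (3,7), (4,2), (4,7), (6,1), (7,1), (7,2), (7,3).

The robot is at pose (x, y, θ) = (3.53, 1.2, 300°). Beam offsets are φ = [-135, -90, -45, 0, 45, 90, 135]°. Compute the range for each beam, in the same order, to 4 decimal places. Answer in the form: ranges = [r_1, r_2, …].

ranges = [1.5840, 0.4000, 0.2071, 0.2309, 0.7727, 1.6000, 1.8159]

beam 1: φ=-135°, α=165°
  dir = (cos 165°, sin 165°) = (-0.9659, 0.2588); from cell (3,1)
  next x-line at t=0.5487, next y-line at t=3.0910; Δt_x=1.0353, Δt_y=3.8637
    x: enter (2,1) at t=0.5487
    x: enter (1,1) at t=1.5840 ← occupied
  → r_1 = 1.5840
beam 2: φ=-90°, α=210°
  dir = (cos 210°, sin 210°) = (-0.8660, -0.5000); from cell (3,1)
  next x-line at t=0.6120, next y-line at t=0.4000; Δt_x=1.1547, Δt_y=2.0000
    y: enter (3,0) at t=0.4000 ← occupied
  → r_2 = 0.4000
beam 3: φ=-45°, α=255°
  dir = (cos 255°, sin 255°) = (-0.2588, -0.9659); from cell (3,1)
  next x-line at t=2.0478, next y-line at t=0.2071; Δt_x=3.8637, Δt_y=1.0353
    y: enter (3,0) at t=0.2071 ← occupied
  → r_3 = 0.2071
beam 4: φ=0°, α=300°
  dir = (cos 300°, sin 300°) = (0.5000, -0.8660); from cell (3,1)
  next x-line at t=0.9400, next y-line at t=0.2309; Δt_x=2.0000, Δt_y=1.1547
    y: enter (3,0) at t=0.2309 ← occupied
  → r_4 = 0.2309
beam 5: φ=45°, α=345°
  dir = (cos 345°, sin 345°) = (0.9659, -0.2588); from cell (3,1)
  next x-line at t=0.4866, next y-line at t=0.7727; Δt_x=1.0353, Δt_y=3.8637
    x: enter (4,1) at t=0.4866
    y: enter (4,0) at t=0.7727 ← occupied
  → r_5 = 0.7727
beam 6: φ=90°, α=30°
  dir = (cos 30°, sin 30°) = (0.8660, 0.5000); from cell (3,1)
  next x-line at t=0.5427, next y-line at t=1.6000; Δt_x=1.1547, Δt_y=2.0000
    x: enter (4,1) at t=0.5427
    y: enter (4,2) at t=1.6000 ← occupied
  → r_6 = 1.6000
beam 7: φ=135°, α=75°
  dir = (cos 75°, sin 75°) = (0.2588, 0.9659); from cell (3,1)
  next x-line at t=1.8159, next y-line at t=0.8282; Δt_x=3.8637, Δt_y=1.0353
    y: enter (3,2) at t=0.8282
    x: enter (4,2) at t=1.8159 ← occupied
  → r_7 = 1.8159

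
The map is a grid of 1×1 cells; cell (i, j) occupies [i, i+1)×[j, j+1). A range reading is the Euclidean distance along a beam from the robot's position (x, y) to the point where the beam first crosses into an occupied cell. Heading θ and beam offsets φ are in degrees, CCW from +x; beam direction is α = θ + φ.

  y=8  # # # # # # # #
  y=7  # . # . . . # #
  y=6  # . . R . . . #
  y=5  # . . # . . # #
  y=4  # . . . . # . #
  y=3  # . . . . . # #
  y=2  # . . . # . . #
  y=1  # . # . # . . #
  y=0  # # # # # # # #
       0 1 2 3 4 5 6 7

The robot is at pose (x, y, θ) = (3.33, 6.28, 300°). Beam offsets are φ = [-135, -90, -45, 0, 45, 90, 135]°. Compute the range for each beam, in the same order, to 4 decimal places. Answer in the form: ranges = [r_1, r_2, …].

beam 1: φ=-135°, α=165°
  direction (-0.9659, 0.2588); cell (3,6); t to first gridline: x 0.3416, y 2.7819 (then +1.0353 / +3.8637)
    (2,6) via x @ 0.3416
    (1,6) via x @ 1.3769
    (0,6) via x @ 2.4122  # hit
  → r_1 = 2.4122
beam 2: φ=-90°, α=210°
  direction (-0.8660, -0.5000); cell (3,6); t to first gridline: x 0.3811, y 0.5600 (then +1.1547 / +2.0000)
    (2,6) via x @ 0.3811
    (2,5) via y @ 0.5600
    (1,5) via x @ 1.5358
    (1,4) via y @ 2.5600
    (0,4) via x @ 2.6905  # hit
  → r_2 = 2.6905
beam 3: φ=-45°, α=255°
  direction (-0.2588, -0.9659); cell (3,6); t to first gridline: x 1.2750, y 0.2899 (then +3.8637 / +1.0353)
    (3,5) via y @ 0.2899  # hit
  → r_3 = 0.2899
beam 4: φ=0°, α=300°
  direction (0.5000, -0.8660); cell (3,6); t to first gridline: x 1.3400, y 0.3233 (then +2.0000 / +1.1547)
    (3,5) via y @ 0.3233  # hit
  → r_4 = 0.3233
beam 5: φ=45°, α=345°
  direction (0.9659, -0.2588); cell (3,6); t to first gridline: x 0.6936, y 1.0818 (then +1.0353 / +3.8637)
    (4,6) via x @ 0.6936
    (4,5) via y @ 1.0818
    (5,5) via x @ 1.7289
    (6,5) via x @ 2.7642  # hit
  → r_5 = 2.7642
beam 6: φ=90°, α=30°
  direction (0.8660, 0.5000); cell (3,6); t to first gridline: x 0.7736, y 1.4400 (then +1.1547 / +2.0000)
    (4,6) via x @ 0.7736
    (4,7) via y @ 1.4400
    (5,7) via x @ 1.9283
    (6,7) via x @ 3.0831  # hit
  → r_6 = 3.0831
beam 7: φ=135°, α=75°
  direction (0.2588, 0.9659); cell (3,6); t to first gridline: x 2.5887, y 0.7454 (then +3.8637 / +1.0353)
    (3,7) via y @ 0.7454
    (3,8) via y @ 1.7807  # hit
  → r_7 = 1.7807

ranges = [2.4122, 2.6905, 0.2899, 0.3233, 2.7642, 3.0831, 1.7807]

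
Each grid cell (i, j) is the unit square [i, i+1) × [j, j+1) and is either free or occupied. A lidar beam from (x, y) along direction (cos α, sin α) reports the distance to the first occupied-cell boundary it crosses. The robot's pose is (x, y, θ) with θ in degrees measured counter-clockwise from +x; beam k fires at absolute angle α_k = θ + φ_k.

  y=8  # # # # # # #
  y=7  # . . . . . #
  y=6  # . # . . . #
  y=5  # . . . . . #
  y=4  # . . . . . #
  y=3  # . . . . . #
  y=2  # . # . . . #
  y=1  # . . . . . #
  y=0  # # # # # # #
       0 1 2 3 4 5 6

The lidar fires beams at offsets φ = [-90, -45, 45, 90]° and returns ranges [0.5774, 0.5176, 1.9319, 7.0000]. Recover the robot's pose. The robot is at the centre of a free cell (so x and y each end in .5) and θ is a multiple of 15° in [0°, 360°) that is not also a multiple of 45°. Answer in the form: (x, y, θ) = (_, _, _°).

(x, y, θ) = (4.5, 7.5, 150°)

Candidates: 33 free-cell centres × 16 headings = 528 poses. Raycast each; keep the one whose scan matches to 4 dp.
  (5.5, 3.5, 345°): beam 1 = 2.5882 ≠ 0.5774 ✗
  (1.5, 1.5, 195°): beam 1 = 1.9319 ≠ 0.5774 ✗
  (2.5, 1.5, 105°): beam 1 = 3.6235 ≠ 0.5774 ✗
  …
  (4.5, 7.5, 150°): r_1=0.5774, r_2=0.5176, r_3=1.9319, r_4=7.0000 — all match ✓
Only this pose fits every beam.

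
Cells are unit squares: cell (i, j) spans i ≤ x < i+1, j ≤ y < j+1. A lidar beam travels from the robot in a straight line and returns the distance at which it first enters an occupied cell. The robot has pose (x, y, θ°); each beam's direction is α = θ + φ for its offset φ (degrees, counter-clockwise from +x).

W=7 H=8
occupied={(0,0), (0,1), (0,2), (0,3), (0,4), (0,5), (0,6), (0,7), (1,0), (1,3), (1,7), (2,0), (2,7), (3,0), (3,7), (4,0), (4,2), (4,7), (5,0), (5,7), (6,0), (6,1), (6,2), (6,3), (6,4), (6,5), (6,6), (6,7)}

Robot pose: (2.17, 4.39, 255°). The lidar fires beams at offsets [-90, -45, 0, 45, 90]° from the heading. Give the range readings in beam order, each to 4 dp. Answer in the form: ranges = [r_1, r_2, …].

ranges = [1.2113, 0.7800, 0.6568, 3.9144, 3.9651]

beam 1: φ=-90°, α=165°
  dir = (cos 165°, sin 165°) = (-0.9659, 0.2588); from cell (2,4)
  next x-line at t=0.1760, next y-line at t=2.3569; Δt_x=1.0353, Δt_y=3.8637
    x: enter (1,4) at t=0.1760
    x: enter (0,4) at t=1.2113 ← occupied
  → r_1 = 1.2113
beam 2: φ=-45°, α=210°
  dir = (cos 210°, sin 210°) = (-0.8660, -0.5000); from cell (2,4)
  next x-line at t=0.1963, next y-line at t=0.7800; Δt_x=1.1547, Δt_y=2.0000
    x: enter (1,4) at t=0.1963
    y: enter (1,3) at t=0.7800 ← occupied
  → r_2 = 0.7800
beam 3: φ=0°, α=255°
  dir = (cos 255°, sin 255°) = (-0.2588, -0.9659); from cell (2,4)
  next x-line at t=0.6568, next y-line at t=0.4038; Δt_x=3.8637, Δt_y=1.0353
    y: enter (2,3) at t=0.4038
    x: enter (1,3) at t=0.6568 ← occupied
  → r_3 = 0.6568
beam 4: φ=45°, α=300°
  dir = (cos 300°, sin 300°) = (0.5000, -0.8660); from cell (2,4)
  next x-line at t=1.6600, next y-line at t=0.4503; Δt_x=2.0000, Δt_y=1.1547
    y: enter (2,3) at t=0.4503
    y: enter (2,2) at t=1.6050
    x: enter (3,2) at t=1.6600
    y: enter (3,1) at t=2.7597
    x: enter (4,1) at t=3.6600
    y: enter (4,0) at t=3.9144 ← occupied
  → r_4 = 3.9144
beam 5: φ=90°, α=345°
  dir = (cos 345°, sin 345°) = (0.9659, -0.2588); from cell (2,4)
  next x-line at t=0.8593, next y-line at t=1.5068; Δt_x=1.0353, Δt_y=3.8637
    x: enter (3,4) at t=0.8593
    y: enter (3,3) at t=1.5068
    x: enter (4,3) at t=1.8946
    x: enter (5,3) at t=2.9298
    x: enter (6,3) at t=3.9651 ← occupied
  → r_5 = 3.9651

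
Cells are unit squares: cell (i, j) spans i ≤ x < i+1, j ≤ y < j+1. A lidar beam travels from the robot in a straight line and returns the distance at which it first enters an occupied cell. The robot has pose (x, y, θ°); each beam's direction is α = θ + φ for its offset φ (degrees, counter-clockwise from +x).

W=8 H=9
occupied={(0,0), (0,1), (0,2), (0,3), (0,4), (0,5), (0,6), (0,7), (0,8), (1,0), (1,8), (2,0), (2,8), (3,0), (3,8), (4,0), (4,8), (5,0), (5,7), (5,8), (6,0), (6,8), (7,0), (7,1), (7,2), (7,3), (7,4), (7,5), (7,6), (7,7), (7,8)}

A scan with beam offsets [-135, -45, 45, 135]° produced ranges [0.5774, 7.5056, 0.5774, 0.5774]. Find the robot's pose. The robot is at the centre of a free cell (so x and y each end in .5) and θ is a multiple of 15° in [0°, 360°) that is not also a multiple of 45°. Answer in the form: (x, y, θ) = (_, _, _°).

The pose lattice has 41·16 = 656 candidates. Test each by forward raycasting.
  (1.5, 5.5, 30°): beam 1 = 1.9319 ≠ 0.5774 ✗
  (3.5, 1.5, 30°): beam 1 = 0.5176 ≠ 0.5774 ✗
  (4.5, 7.5, 120°): beam 1 = 0.5176 ≠ 0.5774 ✗
  (3.5, 5.5, 120°): beam 1 = 3.6235 ≠ 0.5774 ✗
  …
  (6.5, 7.5, 285°): r_1=0.5774, r_2=7.5056, r_3=0.5774, r_4=0.5774 — all match ✓
Unique over the lattice → pose = (6.5, 7.5, 285°).

(x, y, θ) = (6.5, 7.5, 285°)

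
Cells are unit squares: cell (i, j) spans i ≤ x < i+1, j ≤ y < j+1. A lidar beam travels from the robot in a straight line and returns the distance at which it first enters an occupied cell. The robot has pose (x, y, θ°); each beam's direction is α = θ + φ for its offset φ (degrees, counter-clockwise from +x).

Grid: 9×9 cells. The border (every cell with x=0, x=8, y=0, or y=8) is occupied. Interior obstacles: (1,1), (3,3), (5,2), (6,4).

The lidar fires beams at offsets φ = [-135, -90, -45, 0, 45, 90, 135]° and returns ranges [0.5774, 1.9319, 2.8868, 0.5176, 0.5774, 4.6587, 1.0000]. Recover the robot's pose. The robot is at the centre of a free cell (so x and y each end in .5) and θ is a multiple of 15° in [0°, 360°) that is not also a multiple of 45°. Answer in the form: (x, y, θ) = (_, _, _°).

(x, y, θ) = (5.5, 1.5, 75°)

Enumerate (i+0.5, j+0.5, θ) over the 45 free cells and 16 admissible headings. For each, cast all 7 beams and compare to the given ranges.
  (1.5, 4.5, 165°): beam 1 = 7.0000 ≠ 0.5774 ✗
  (4.5, 5.5, 150°): beam 1 = 3.6235 ≠ 0.5774 ✗
  (1.5, 6.5, 30°): beam 1 = 1.9319 ≠ 0.5774 ✗
  (7.5, 5.5, 255°): beam 1 = 2.8868 ≠ 0.5774 ✗
  (6.5, 6.5, 150°): beam 1 = 1.5529 ≠ 0.5774 ✗
  …
  (5.5, 1.5, 75°): r_1=0.5774, r_2=1.9319, r_3=2.8868, r_4=0.5176, r_5=0.5774, r_6=4.6587, r_7=1.0000 — all match ✓
No second candidate reproduces the full scan.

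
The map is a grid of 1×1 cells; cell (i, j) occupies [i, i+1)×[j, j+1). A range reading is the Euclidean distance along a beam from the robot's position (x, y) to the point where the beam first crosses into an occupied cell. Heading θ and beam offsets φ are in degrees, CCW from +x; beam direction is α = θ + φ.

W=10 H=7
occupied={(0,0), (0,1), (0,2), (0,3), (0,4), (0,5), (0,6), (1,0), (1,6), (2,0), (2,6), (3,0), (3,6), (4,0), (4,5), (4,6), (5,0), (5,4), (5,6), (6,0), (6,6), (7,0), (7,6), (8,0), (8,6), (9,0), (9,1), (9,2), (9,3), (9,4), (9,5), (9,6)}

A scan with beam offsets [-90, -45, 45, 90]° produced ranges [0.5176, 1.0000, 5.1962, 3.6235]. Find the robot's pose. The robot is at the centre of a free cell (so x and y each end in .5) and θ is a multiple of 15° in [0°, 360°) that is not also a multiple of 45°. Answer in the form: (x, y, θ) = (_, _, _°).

(x, y, θ) = (5.5, 1.5, 15°)

Candidates: 38 free-cell centres × 16 headings = 608 poses. Raycast each; keep the one whose scan matches to 4 dp.
  (6.5, 1.5, 120°): beam 1 = 2.8868 ≠ 0.5176 ✗
  (8.5, 1.5, 240°): beam 1 = 8.6603 ≠ 0.5176 ✗
  (1.5, 5.5, 285°): beam 3 = 8.6603 ≠ 5.1962 ✗
  …
  (5.5, 1.5, 15°): r_1=0.5176, r_2=1.0000, r_3=5.1962, r_4=3.6235 — all match ✓
Only this pose fits every beam.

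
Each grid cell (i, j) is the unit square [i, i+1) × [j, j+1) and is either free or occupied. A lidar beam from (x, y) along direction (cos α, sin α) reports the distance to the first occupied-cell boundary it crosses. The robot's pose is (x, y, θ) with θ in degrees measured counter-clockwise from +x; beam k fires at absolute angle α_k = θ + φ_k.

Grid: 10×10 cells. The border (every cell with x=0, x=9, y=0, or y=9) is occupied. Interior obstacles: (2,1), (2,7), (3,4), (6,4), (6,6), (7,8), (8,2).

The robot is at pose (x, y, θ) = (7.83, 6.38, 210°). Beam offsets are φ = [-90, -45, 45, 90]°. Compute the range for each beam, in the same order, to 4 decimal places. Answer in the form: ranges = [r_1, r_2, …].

ranges = [3.0253, 0.8593, 5.5698, 2.3400]

beam 1: φ=-90°, α=120°
  d=(-0.5000,0.8660)  start (7,6)  tX=1.6600 tY=0.7159  stride 1/|dx|=2.0000 1/|dy|=1.1547
    cross y-line → (7,7), t=0.7159
    cross x-line → (6,7), t=1.6600
    cross y-line → (6,8), t=1.8706
    cross y-line → (6,9), t=3.0253 (wall)
  → r_1 = 3.0253
beam 2: φ=-45°, α=165°
  d=(-0.9659,0.2588)  start (7,6)  tX=0.8593 tY=2.3955  stride 1/|dx|=1.0353 1/|dy|=3.8637
    cross x-line → (6,6), t=0.8593 (wall)
  → r_2 = 0.8593
beam 3: φ=45°, α=255°
  d=(-0.2588,-0.9659)  start (7,6)  tX=3.2069 tY=0.3934  stride 1/|dx|=3.8637 1/|dy|=1.0353
    cross y-line → (7,5), t=0.3934
    cross y-line → (7,4), t=1.4287
    cross y-line → (7,3), t=2.4640
    cross x-line → (6,3), t=3.2069
    cross y-line → (6,2), t=3.4992
    cross y-line → (6,1), t=4.5345
    cross y-line → (6,0), t=5.5698 (wall)
  → r_3 = 5.5698
beam 4: φ=90°, α=300°
  d=(0.5000,-0.8660)  start (7,6)  tX=0.3400 tY=0.4388  stride 1/|dx|=2.0000 1/|dy|=1.1547
    cross x-line → (8,6), t=0.3400
    cross y-line → (8,5), t=0.4388
    cross y-line → (8,4), t=1.5935
    cross x-line → (9,4), t=2.3400 (wall)
  → r_4 = 2.3400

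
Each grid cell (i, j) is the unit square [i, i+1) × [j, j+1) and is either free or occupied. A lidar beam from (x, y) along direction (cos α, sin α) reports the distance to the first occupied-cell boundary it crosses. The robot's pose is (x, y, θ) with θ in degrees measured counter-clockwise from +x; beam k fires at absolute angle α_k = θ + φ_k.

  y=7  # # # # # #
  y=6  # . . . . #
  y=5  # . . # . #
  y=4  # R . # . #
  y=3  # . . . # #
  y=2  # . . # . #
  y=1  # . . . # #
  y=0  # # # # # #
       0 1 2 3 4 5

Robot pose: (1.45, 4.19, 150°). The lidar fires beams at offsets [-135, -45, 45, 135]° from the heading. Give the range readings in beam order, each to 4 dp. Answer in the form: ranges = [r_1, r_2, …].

beam 1: φ=-135°, α=15°
  dir = (cos 15°, sin 15°) = (0.9659, 0.2588); from cell (1,4)
  next x-line at t=0.5694, next y-line at t=3.1296; Δt_x=1.0353, Δt_y=3.8637
    x: enter (2,4) at t=0.5694
    x: enter (3,4) at t=1.6047 ← occupied
  → r_1 = 1.6047
beam 2: φ=-45°, α=105°
  dir = (cos 105°, sin 105°) = (-0.2588, 0.9659); from cell (1,4)
  next x-line at t=1.7387, next y-line at t=0.8386; Δt_x=3.8637, Δt_y=1.0353
    y: enter (1,5) at t=0.8386
    x: enter (0,5) at t=1.7387 ← occupied
  → r_2 = 1.7387
beam 3: φ=45°, α=195°
  dir = (cos 195°, sin 195°) = (-0.9659, -0.2588); from cell (1,4)
  next x-line at t=0.4659, next y-line at t=0.7341; Δt_x=1.0353, Δt_y=3.8637
    x: enter (0,4) at t=0.4659 ← occupied
  → r_3 = 0.4659
beam 4: φ=135°, α=285°
  dir = (cos 285°, sin 285°) = (0.2588, -0.9659); from cell (1,4)
  next x-line at t=2.1250, next y-line at t=0.1967; Δt_x=3.8637, Δt_y=1.0353
    y: enter (1,3) at t=0.1967
    y: enter (1,2) at t=1.2320
    x: enter (2,2) at t=2.1250
    y: enter (2,1) at t=2.2673
    y: enter (2,0) at t=3.3025 ← occupied
  → r_4 = 3.3025

ranges = [1.6047, 1.7387, 0.4659, 3.3025]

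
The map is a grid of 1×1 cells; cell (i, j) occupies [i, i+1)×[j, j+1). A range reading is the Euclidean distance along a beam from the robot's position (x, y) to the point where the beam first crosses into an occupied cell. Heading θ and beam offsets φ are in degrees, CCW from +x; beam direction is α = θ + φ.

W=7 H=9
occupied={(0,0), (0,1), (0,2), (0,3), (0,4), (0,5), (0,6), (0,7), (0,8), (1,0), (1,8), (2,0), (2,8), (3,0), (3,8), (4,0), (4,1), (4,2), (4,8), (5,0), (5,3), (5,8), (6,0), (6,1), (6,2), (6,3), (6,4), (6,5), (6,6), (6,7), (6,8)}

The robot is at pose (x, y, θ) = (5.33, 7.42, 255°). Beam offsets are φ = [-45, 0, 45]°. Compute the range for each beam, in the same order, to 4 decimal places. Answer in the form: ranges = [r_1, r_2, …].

beam 1: φ=-45°, α=210°
  direction (-0.8660, -0.5000); cell (5,7); t to first gridline: x 0.3811, y 0.8400 (then +1.1547 / +2.0000)
    (4,7) via x @ 0.3811
    (4,6) via y @ 0.8400
    (3,6) via x @ 1.5358
    (2,6) via x @ 2.6905
    (2,5) via y @ 2.8400
    (1,5) via x @ 3.8452
    (1,4) via y @ 4.8400
    (0,4) via x @ 4.9999  # hit
  → r_1 = 4.9999
beam 2: φ=0°, α=255°
  direction (-0.2588, -0.9659); cell (5,7); t to first gridline: x 1.2750, y 0.4348 (then +3.8637 / +1.0353)
    (5,6) via y @ 0.4348
    (4,6) via x @ 1.2750
    (4,5) via y @ 1.4701
    (4,4) via y @ 2.5054
    (4,3) via y @ 3.5406
    (4,2) via y @ 4.5759  # hit
  → r_2 = 4.5759
beam 3: φ=45°, α=300°
  direction (0.5000, -0.8660); cell (5,7); t to first gridline: x 1.3400, y 0.4850 (then +2.0000 / +1.1547)
    (5,6) via y @ 0.4850
    (6,6) via x @ 1.3400  # hit
  → r_3 = 1.3400

ranges = [4.9999, 4.5759, 1.3400]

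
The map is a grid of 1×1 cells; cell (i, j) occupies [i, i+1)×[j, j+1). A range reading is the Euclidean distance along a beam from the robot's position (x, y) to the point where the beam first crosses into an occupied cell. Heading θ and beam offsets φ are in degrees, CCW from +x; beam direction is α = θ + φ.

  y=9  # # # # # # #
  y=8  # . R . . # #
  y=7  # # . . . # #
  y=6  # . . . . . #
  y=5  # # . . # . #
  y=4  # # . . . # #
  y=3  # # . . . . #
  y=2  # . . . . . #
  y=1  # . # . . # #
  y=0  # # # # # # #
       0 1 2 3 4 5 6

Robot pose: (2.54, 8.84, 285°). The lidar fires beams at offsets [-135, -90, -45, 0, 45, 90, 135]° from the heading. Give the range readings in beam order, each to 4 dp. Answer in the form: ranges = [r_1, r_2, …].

beam 1: φ=-135°, α=150°
  direction (-0.8660, 0.5000); cell (2,8); t to first gridline: x 0.6235, y 0.3200 (then +1.1547 / +2.0000)
    (2,9) via y @ 0.3200  # hit
  → r_1 = 0.3200
beam 2: φ=-90°, α=195°
  direction (-0.9659, -0.2588); cell (2,8); t to first gridline: x 0.5590, y 3.2455 (then +1.0353 / +3.8637)
    (1,8) via x @ 0.5590
    (0,8) via x @ 1.5943  # hit
  → r_2 = 1.5943
beam 3: φ=-45°, α=240°
  direction (-0.5000, -0.8660); cell (2,8); t to first gridline: x 1.0800, y 0.9699 (then +2.0000 / +1.1547)
    (2,7) via y @ 0.9699
    (1,7) via x @ 1.0800  # hit
  → r_3 = 1.0800
beam 4: φ=0°, α=285°
  direction (0.2588, -0.9659); cell (2,8); t to first gridline: x 1.7773, y 0.8696 (then +3.8637 / +1.0353)
    (2,7) via y @ 0.8696
    (3,7) via x @ 1.7773
    (3,6) via y @ 1.9049
    (3,5) via y @ 2.9402
    (3,4) via y @ 3.9755
    (3,3) via y @ 5.0107
    (4,3) via x @ 5.6410
    (4,2) via y @ 6.0460
    (4,1) via y @ 7.0813
    (4,0) via y @ 8.1166  # hit
  → r_4 = 8.1166
beam 5: φ=45°, α=330°
  direction (0.8660, -0.5000); cell (2,8); t to first gridline: x 0.5312, y 1.6800 (then +1.1547 / +2.0000)
    (3,8) via x @ 0.5312
    (3,7) via y @ 1.6800
    (4,7) via x @ 1.6859
    (5,7) via x @ 2.8406  # hit
  → r_5 = 2.8406
beam 6: φ=90°, α=15°
  direction (0.9659, 0.2588); cell (2,8); t to first gridline: x 0.4762, y 0.6182 (then +1.0353 / +3.8637)
    (3,8) via x @ 0.4762
    (3,9) via y @ 0.6182  # hit
  → r_6 = 0.6182
beam 7: φ=135°, α=60°
  direction (0.5000, 0.8660); cell (2,8); t to first gridline: x 0.9200, y 0.1848 (then +2.0000 / +1.1547)
    (2,9) via y @ 0.1848  # hit
  → r_7 = 0.1848

ranges = [0.3200, 1.5943, 1.0800, 8.1166, 2.8406, 0.6182, 0.1848]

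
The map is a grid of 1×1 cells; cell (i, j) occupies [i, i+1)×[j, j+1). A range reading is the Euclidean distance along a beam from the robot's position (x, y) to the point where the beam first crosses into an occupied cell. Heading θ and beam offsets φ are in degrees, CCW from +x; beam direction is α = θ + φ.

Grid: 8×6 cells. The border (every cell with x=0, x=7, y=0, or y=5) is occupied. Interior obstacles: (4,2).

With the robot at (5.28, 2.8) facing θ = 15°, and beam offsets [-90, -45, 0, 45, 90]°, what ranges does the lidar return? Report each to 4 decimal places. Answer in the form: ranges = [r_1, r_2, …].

beam 1: φ=-90°, α=285°
  cosα=0.2588 sinα=-0.9659 | (5,2) | tMaxX 2.7819 tMaxY 0.8282 | tΔX 3.8637 tΔY 1.0353
    t=0.8282 [y] (5,1)
    t=1.8635 [y] (5,0) — stop
  → r_1 = 1.8635
beam 2: φ=-45°, α=330°
  cosα=0.8660 sinα=-0.5000 | (5,2) | tMaxX 0.8314 tMaxY 1.6000 | tΔX 1.1547 tΔY 2.0000
    t=0.8314 [x] (6,2)
    t=1.6000 [y] (6,1)
    t=1.9861 [x] (7,1) — stop
  → r_2 = 1.9861
beam 3: φ=0°, α=15°
  cosα=0.9659 sinα=0.2588 | (5,2) | tMaxX 0.7454 tMaxY 0.7727 | tΔX 1.0353 tΔY 3.8637
    t=0.7454 [x] (6,2)
    t=0.7727 [y] (6,3)
    t=1.7807 [x] (7,3) — stop
  → r_3 = 1.7807
beam 4: φ=45°, α=60°
  cosα=0.5000 sinα=0.8660 | (5,2) | tMaxX 1.4400 tMaxY 0.2309 | tΔX 2.0000 tΔY 1.1547
    t=0.2309 [y] (5,3)
    t=1.3856 [y] (5,4)
    t=1.4400 [x] (6,4)
    t=2.5403 [y] (6,5) — stop
  → r_4 = 2.5403
beam 5: φ=90°, α=105°
  cosα=-0.2588 sinα=0.9659 | (5,2) | tMaxX 1.0818 tMaxY 0.2071 | tΔX 3.8637 tΔY 1.0353
    t=0.2071 [y] (5,3)
    t=1.0818 [x] (4,3)
    t=1.2423 [y] (4,4)
    t=2.2776 [y] (4,5) — stop
  → r_5 = 2.2776

ranges = [1.8635, 1.9861, 1.7807, 2.5403, 2.2776]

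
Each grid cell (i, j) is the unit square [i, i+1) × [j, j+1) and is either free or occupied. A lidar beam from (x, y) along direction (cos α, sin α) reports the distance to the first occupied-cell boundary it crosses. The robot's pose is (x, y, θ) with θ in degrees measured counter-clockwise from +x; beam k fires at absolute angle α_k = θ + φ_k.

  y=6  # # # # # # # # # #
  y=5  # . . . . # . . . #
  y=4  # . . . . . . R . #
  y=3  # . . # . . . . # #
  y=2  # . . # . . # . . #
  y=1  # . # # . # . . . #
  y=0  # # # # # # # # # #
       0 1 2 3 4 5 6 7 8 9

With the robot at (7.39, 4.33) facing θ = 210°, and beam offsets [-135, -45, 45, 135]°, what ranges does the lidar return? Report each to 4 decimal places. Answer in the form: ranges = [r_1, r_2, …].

ranges = [1.7289, 6.4524, 1.5068, 1.2750]

beam 1: φ=-135°, α=75°
  dir = (cos 75°, sin 75°) = (0.2588, 0.9659); from cell (7,4)
  next x-line at t=2.3569, next y-line at t=0.6936; Δt_x=3.8637, Δt_y=1.0353
    y: enter (7,5) at t=0.6936
    y: enter (7,6) at t=1.7289 ← occupied
  → r_1 = 1.7289
beam 2: φ=-45°, α=165°
  dir = (cos 165°, sin 165°) = (-0.9659, 0.2588); from cell (7,4)
  next x-line at t=0.4038, next y-line at t=2.5887; Δt_x=1.0353, Δt_y=3.8637
    x: enter (6,4) at t=0.4038
    x: enter (5,4) at t=1.4390
    x: enter (4,4) at t=2.4743
    y: enter (4,5) at t=2.5887
    x: enter (3,5) at t=3.5096
    x: enter (2,5) at t=4.5449
    x: enter (1,5) at t=5.5801
    y: enter (1,6) at t=6.4524 ← occupied
  → r_2 = 6.4524
beam 3: φ=45°, α=255°
  dir = (cos 255°, sin 255°) = (-0.2588, -0.9659); from cell (7,4)
  next x-line at t=1.5068, next y-line at t=0.3416; Δt_x=3.8637, Δt_y=1.0353
    y: enter (7,3) at t=0.3416
    y: enter (7,2) at t=1.3769
    x: enter (6,2) at t=1.5068 ← occupied
  → r_3 = 1.5068
beam 4: φ=135°, α=345°
  dir = (cos 345°, sin 345°) = (0.9659, -0.2588); from cell (7,4)
  next x-line at t=0.6315, next y-line at t=1.2750; Δt_x=1.0353, Δt_y=3.8637
    x: enter (8,4) at t=0.6315
    y: enter (8,3) at t=1.2750 ← occupied
  → r_4 = 1.2750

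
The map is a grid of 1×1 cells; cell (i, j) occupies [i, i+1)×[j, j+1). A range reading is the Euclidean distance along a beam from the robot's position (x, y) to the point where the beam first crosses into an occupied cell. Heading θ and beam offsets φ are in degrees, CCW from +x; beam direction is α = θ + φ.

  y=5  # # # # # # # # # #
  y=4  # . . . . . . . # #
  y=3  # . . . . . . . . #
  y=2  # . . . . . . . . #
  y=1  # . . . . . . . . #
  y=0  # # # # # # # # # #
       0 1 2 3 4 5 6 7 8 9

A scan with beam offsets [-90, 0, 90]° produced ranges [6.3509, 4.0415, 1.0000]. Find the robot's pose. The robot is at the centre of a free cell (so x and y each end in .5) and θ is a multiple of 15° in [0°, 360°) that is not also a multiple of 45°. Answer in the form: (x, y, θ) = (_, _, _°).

(x, y, θ) = (6.5, 4.5, 300°)

The pose lattice has 31·16 = 496 candidates. Test each by forward raycasting.
  (2.5, 4.5, 60°): beam 1 = 7.0000 ≠ 6.3509 ✗
  (2.5, 1.5, 345°): beam 1 = 0.5176 ≠ 6.3509 ✗
  (6.5, 2.5, 195°): beam 1 = 2.5882 ≠ 6.3509 ✗
  (7.5, 4.5, 330°): beam 1 = 4.0415 ≠ 6.3509 ✗
  …
  (6.5, 4.5, 300°): r_1=6.3509, r_2=4.0415, r_3=1.0000 — all match ✓
Unique over the lattice → pose = (6.5, 4.5, 300°).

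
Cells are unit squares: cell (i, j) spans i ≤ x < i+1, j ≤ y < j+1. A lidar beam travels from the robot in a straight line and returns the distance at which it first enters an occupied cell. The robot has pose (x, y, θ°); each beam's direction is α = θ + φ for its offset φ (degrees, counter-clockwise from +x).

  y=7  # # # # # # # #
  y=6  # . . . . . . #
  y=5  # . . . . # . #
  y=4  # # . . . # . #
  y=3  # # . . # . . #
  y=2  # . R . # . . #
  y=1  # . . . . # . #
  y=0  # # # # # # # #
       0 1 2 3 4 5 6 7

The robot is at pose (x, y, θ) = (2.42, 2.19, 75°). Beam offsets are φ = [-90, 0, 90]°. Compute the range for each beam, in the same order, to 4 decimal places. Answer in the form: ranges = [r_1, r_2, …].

ranges = [2.6710, 4.9797, 1.4701]

beam 1: φ=-90°, α=345°
  dir = (cos 345°, sin 345°) = (0.9659, -0.2588); from cell (2,2)
  next x-line at t=0.6005, next y-line at t=0.7341; Δt_x=1.0353, Δt_y=3.8637
    x: enter (3,2) at t=0.6005
    y: enter (3,1) at t=0.7341
    x: enter (4,1) at t=1.6357
    x: enter (5,1) at t=2.6710 ← occupied
  → r_1 = 2.6710
beam 2: φ=0°, α=75°
  dir = (cos 75°, sin 75°) = (0.2588, 0.9659); from cell (2,2)
  next x-line at t=2.2409, next y-line at t=0.8386; Δt_x=3.8637, Δt_y=1.0353
    y: enter (2,3) at t=0.8386
    y: enter (2,4) at t=1.8738
    x: enter (3,4) at t=2.2409
    y: enter (3,5) at t=2.9091
    y: enter (3,6) at t=3.9444
    y: enter (3,7) at t=4.9797 ← occupied
  → r_2 = 4.9797
beam 3: φ=90°, α=165°
  dir = (cos 165°, sin 165°) = (-0.9659, 0.2588); from cell (2,2)
  next x-line at t=0.4348, next y-line at t=3.1296; Δt_x=1.0353, Δt_y=3.8637
    x: enter (1,2) at t=0.4348
    x: enter (0,2) at t=1.4701 ← occupied
  → r_3 = 1.4701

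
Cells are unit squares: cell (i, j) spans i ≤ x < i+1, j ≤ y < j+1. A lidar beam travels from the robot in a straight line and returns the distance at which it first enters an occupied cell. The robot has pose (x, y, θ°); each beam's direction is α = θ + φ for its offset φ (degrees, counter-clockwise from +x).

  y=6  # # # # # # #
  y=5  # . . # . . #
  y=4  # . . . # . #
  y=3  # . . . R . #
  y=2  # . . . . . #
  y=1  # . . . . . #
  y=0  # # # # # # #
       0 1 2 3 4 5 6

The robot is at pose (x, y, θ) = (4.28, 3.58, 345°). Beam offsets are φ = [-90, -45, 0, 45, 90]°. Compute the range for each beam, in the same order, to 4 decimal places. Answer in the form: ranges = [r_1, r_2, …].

ranges = [2.6710, 2.9791, 1.7807, 1.9861, 0.4348]

beam 1: φ=-90°, α=255°
  direction (-0.2588, -0.9659); cell (4,3); t to first gridline: x 1.0818, y 0.6005 (then +3.8637 / +1.0353)
    (4,2) via y @ 0.6005
    (3,2) via x @ 1.0818
    (3,1) via y @ 1.6357
    (3,0) via y @ 2.6710  # hit
  → r_1 = 2.6710
beam 2: φ=-45°, α=300°
  direction (0.5000, -0.8660); cell (4,3); t to first gridline: x 1.4400, y 0.6697 (then +2.0000 / +1.1547)
    (4,2) via y @ 0.6697
    (5,2) via x @ 1.4400
    (5,1) via y @ 1.8244
    (5,0) via y @ 2.9791  # hit
  → r_2 = 2.9791
beam 3: φ=0°, α=345°
  direction (0.9659, -0.2588); cell (4,3); t to first gridline: x 0.7454, y 2.2409 (then +1.0353 / +3.8637)
    (5,3) via x @ 0.7454
    (6,3) via x @ 1.7807  # hit
  → r_3 = 1.7807
beam 4: φ=45°, α=30°
  direction (0.8660, 0.5000); cell (4,3); t to first gridline: x 0.8314, y 0.8400 (then +1.1547 / +2.0000)
    (5,3) via x @ 0.8314
    (5,4) via y @ 0.8400
    (6,4) via x @ 1.9861  # hit
  → r_4 = 1.9861
beam 5: φ=90°, α=75°
  direction (0.2588, 0.9659); cell (4,3); t to first gridline: x 2.7819, y 0.4348 (then +3.8637 / +1.0353)
    (4,4) via y @ 0.4348  # hit
  → r_5 = 0.4348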